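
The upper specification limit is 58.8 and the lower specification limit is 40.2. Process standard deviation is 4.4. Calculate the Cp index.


Cp = (58.8 - 40.2) / (6 * 4.4)

0.7


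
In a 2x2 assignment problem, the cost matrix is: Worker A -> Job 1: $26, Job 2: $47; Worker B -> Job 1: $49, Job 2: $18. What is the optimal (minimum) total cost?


Option 1: A->1 + B->2 = $26 + $18 = $44
Option 2: A->2 + B->1 = $47 + $49 = $96
Min cost = min($44, $96) = $44

$44


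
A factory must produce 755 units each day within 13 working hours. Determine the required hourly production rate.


Formula: Production Rate = Daily Demand / Available Hours
Rate = 755 units/day / 13 hours/day
Rate = 58.1 units/hour

58.1 units/hour


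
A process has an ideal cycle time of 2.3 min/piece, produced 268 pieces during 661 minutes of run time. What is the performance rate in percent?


Formula: Performance = (Ideal CT * Total Count) / Run Time * 100
Ideal output time = 2.3 * 268 = 616.4 min
Performance = 616.4 / 661 * 100 = 93.3%

93.3%


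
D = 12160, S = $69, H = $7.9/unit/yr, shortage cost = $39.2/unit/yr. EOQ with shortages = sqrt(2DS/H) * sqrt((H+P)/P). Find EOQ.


Formula: EOQ* = sqrt(2DS/H) * sqrt((H+P)/P)
Base EOQ = sqrt(2*12160*69/7.9) = 460.89 units
Correction = sqrt((7.9+39.2)/39.2) = 1.09614
EOQ* = 460.89 * 1.09614 = 505.2 units

505.2 units


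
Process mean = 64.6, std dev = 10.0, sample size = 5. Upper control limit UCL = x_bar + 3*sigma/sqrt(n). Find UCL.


UCL = 64.6 + 3 * 10.0 / sqrt(5)

78.02


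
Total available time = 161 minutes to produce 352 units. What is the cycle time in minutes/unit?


Formula: CT = Available Time / Number of Units
CT = 161 min / 352 units
CT = 0.46 min/unit

0.46 min/unit


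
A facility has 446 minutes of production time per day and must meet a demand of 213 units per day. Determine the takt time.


Formula: Takt Time = Available Production Time / Customer Demand
Takt = 446 min/day / 213 units/day
Takt = 2.09 min/unit

2.09 min/unit


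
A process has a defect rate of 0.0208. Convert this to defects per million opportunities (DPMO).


DPMO = defect_rate * 1000000 = 0.0208 * 1000000

20800


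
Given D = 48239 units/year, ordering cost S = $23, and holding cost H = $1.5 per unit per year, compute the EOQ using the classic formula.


Formula: EOQ = sqrt(2 * D * S / H)
Numerator: 2 * 48239 * 23 = 2218994
2DS/H = 2218994 / 1.5 = 1479329.3
EOQ = sqrt(1479329.3) = 1216.3 units

1216.3 units


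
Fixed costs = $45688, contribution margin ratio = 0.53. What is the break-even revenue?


Formula: BER = Fixed Costs / Contribution Margin Ratio
BER = $45688 / 0.53
BER = $86203.77 (to the nearest cent)

$86203.77


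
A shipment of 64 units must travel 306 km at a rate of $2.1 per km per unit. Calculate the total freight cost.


TC = dist * cost * units = 306 * 2.1 * 64 = $41126.40

$41126.40


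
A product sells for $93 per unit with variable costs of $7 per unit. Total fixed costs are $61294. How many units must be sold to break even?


Formula: BEQ = Fixed Costs / (Price - Variable Cost)
Contribution margin = $93 - $7 = $86/unit
BEQ = ceil($61294 / $86/unit) = ceil(712.72) = 713 units

713 units


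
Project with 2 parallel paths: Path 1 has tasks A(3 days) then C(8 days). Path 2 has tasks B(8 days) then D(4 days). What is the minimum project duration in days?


Path 1 = 3 + 8 = 11 days
Path 2 = 8 + 4 = 12 days
Duration = max(11, 12) = 12 days

12 days


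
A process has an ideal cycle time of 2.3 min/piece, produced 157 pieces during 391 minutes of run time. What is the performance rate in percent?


Formula: Performance = (Ideal CT * Total Count) / Run Time * 100
Ideal output time = 2.3 * 157 = 361.1 min
Performance = 361.1 / 391 * 100 = 92.4%

92.4%


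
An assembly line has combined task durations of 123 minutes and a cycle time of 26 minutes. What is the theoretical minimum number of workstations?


Formula: N_min = ceil(Sum of Task Times / Cycle Time)
N_min = ceil(123 min / 26 min) = ceil(4.7308)
N_min = 5 stations

5


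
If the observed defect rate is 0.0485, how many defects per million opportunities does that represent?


DPMO = defect_rate * 1000000 = 0.0485 * 1000000

48500


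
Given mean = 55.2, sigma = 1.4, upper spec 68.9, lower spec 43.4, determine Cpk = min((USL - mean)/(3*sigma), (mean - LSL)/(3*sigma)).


Cpu = (68.9 - 55.2) / (3 * 1.4) = 3.26
Cpl = (55.2 - 43.4) / (3 * 1.4) = 2.81
Cpk = min(3.26, 2.81) = 2.81

2.81


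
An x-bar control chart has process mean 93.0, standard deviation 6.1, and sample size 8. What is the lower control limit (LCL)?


LCL = 93.0 - 3 * 6.1 / sqrt(8)

86.53


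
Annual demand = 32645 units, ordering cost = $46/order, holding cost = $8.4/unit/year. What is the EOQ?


Formula: EOQ = sqrt(2 * D * S / H)
Numerator: 2 * 32645 * 46 = 3003340
2DS/H = 3003340 / 8.4 = 357540.5
EOQ = sqrt(357540.5) = 597.9 units

597.9 units


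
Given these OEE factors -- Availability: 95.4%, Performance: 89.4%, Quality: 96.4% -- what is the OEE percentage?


Formula: OEE = Availability * Performance * Quality / 10000
A * P = 95.4% * 89.4% / 100 = 85.29%
OEE = 85.29% * 96.4% / 100 = 82.2%

82.2%


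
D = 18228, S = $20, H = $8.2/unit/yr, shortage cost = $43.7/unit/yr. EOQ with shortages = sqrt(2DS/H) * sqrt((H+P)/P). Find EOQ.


Formula: EOQ* = sqrt(2DS/H) * sqrt((H+P)/P)
Base EOQ = sqrt(2*18228*20/8.2) = 298.19 units
Correction = sqrt((8.2+43.7)/43.7) = 1.08979
EOQ* = 298.19 * 1.08979 = 325.0 units

325.0 units


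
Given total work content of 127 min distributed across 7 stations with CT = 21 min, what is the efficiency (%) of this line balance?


Formula: Efficiency = Sum of Task Times / (N_stations * CT) * 100
Total station capacity = 7 stations * 21 min = 147 min
Efficiency = 127 / 147 * 100 = 86.4%

86.4%


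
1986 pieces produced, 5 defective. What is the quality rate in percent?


Formula: Quality Rate = Good Pieces / Total Pieces * 100
Good pieces = 1986 - 5 = 1981
QR = 1981 / 1986 * 100 = 99.7%

99.7%


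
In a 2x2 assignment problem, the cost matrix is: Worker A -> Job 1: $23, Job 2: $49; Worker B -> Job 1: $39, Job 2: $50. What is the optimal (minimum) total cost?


Option 1: A->1 + B->2 = $23 + $50 = $73
Option 2: A->2 + B->1 = $49 + $39 = $88
Min cost = min($73, $88) = $73

$73


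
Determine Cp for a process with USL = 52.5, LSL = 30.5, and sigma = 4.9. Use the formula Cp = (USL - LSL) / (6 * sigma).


Cp = (52.5 - 30.5) / (6 * 4.9)

0.75


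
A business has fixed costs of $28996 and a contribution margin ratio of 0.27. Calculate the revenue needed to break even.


Formula: BER = Fixed Costs / Contribution Margin Ratio
BER = $28996 / 0.27
BER = $107392.59 (to the nearest cent)

$107392.59


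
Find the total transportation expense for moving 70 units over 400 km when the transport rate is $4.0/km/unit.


TC = dist * cost * units = 400 * 4.0 * 70 = $112000.00

$112000.00


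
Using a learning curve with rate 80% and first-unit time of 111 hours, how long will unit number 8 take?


Formula: T_n = T_1 * (learning_rate)^(log2(n)) where learning_rate = rate/100
Doublings = log2(8) = 3
T_n = 111 * 0.8^3
T_n = 111 * 0.512 = 56.8 hours

56.8 hours


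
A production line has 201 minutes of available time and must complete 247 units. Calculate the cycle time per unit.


Formula: CT = Available Time / Number of Units
CT = 201 min / 247 units
CT = 0.81 min/unit

0.81 min/unit


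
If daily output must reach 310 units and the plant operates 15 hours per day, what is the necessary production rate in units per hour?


Formula: Production Rate = Daily Demand / Available Hours
Rate = 310 units/day / 15 hours/day
Rate = 20.7 units/hour

20.7 units/hour


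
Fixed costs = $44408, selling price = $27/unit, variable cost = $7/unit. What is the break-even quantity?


Formula: BEQ = Fixed Costs / (Price - Variable Cost)
Contribution margin = $27 - $7 = $20/unit
BEQ = ceil($44408 / $20/unit) = ceil(2220.4) = 2221 units

2221 units


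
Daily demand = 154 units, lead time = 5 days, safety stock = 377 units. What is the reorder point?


Formula: ROP = (Daily Demand * Lead Time) + Safety Stock
Demand during lead time = 154 * 5 = 770 units
ROP = 770 + 377 = 1147 units

1147 units


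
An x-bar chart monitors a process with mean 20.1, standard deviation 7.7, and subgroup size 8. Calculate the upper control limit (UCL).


UCL = 20.1 + 3 * 7.7 / sqrt(8)

28.27


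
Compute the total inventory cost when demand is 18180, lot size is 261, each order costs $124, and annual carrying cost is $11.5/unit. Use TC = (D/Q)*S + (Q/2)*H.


TC = 18180/261 * 124 + 261/2 * 11.5

$10137.99


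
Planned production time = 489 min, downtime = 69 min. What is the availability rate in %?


Formula: Availability = (Planned Time - Downtime) / Planned Time * 100
Uptime = 489 - 69 = 420 min
Availability = 420 / 489 * 100 = 85.9%

85.9%


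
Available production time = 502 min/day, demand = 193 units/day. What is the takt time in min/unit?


Formula: Takt Time = Available Production Time / Customer Demand
Takt = 502 min/day / 193 units/day
Takt = 2.6 min/unit

2.6 min/unit


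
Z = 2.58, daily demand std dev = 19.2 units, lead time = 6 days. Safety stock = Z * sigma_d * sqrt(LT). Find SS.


Formula: SS = z * sigma_d * sqrt(LT)
sqrt(LT) = sqrt(6) = 2.4495
SS = 2.58 * 19.2 * 2.4495
SS = 121.3 units

121.3 units


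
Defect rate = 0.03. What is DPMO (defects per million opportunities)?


DPMO = defect_rate * 1000000 = 0.03 * 1000000

30000


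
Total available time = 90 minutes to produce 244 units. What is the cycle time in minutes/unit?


Formula: CT = Available Time / Number of Units
CT = 90 min / 244 units
CT = 0.37 min/unit

0.37 min/unit


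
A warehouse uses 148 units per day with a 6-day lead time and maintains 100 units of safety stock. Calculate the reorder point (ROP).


Formula: ROP = (Daily Demand * Lead Time) + Safety Stock
Demand during lead time = 148 * 6 = 888 units
ROP = 888 + 100 = 988 units

988 units


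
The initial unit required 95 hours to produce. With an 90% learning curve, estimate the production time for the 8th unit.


Formula: T_n = T_1 * (learning_rate)^(log2(n)) where learning_rate = rate/100
Doublings = log2(8) = 3
T_n = 95 * 0.9^3
T_n = 95 * 0.729 = 69.3 hours

69.3 hours


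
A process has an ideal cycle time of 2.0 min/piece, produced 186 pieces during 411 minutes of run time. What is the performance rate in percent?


Formula: Performance = (Ideal CT * Total Count) / Run Time * 100
Ideal output time = 2.0 * 186 = 372.0 min
Performance = 372.0 / 411 * 100 = 90.5%

90.5%


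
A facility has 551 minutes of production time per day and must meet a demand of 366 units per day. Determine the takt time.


Formula: Takt Time = Available Production Time / Customer Demand
Takt = 551 min/day / 366 units/day
Takt = 1.51 min/unit

1.51 min/unit


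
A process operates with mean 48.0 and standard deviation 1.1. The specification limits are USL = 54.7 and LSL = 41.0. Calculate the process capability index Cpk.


Cpu = (54.7 - 48.0) / (3 * 1.1) = 2.03
Cpl = (48.0 - 41.0) / (3 * 1.1) = 2.12
Cpk = min(2.03, 2.12) = 2.03

2.03


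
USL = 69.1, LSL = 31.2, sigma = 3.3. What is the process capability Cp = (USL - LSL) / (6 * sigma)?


Cp = (69.1 - 31.2) / (6 * 3.3)

1.91


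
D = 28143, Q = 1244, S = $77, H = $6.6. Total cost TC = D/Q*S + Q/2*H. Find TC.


TC = 28143/1244 * 77 + 1244/2 * 6.6

$5847.17


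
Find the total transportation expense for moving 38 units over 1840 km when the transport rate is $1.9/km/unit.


TC = dist * cost * units = 1840 * 1.9 * 38 = $132848.00

$132848.00


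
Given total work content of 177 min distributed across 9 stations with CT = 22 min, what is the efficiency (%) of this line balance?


Formula: Efficiency = Sum of Task Times / (N_stations * CT) * 100
Total station capacity = 9 stations * 22 min = 198 min
Efficiency = 177 / 198 * 100 = 89.4%

89.4%


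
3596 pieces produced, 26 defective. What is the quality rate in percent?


Formula: Quality Rate = Good Pieces / Total Pieces * 100
Good pieces = 3596 - 26 = 3570
QR = 3570 / 3596 * 100 = 99.3%

99.3%


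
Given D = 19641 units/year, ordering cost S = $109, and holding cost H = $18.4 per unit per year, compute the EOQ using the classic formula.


Formula: EOQ = sqrt(2 * D * S / H)
Numerator: 2 * 19641 * 109 = 4281738
2DS/H = 4281738 / 18.4 = 232703.2
EOQ = sqrt(232703.2) = 482.4 units

482.4 units


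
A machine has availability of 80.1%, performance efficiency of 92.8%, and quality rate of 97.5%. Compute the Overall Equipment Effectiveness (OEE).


Formula: OEE = Availability * Performance * Quality / 10000
A * P = 80.1% * 92.8% / 100 = 74.33%
OEE = 74.33% * 97.5% / 100 = 72.5%

72.5%


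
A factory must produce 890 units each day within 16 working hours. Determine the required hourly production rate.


Formula: Production Rate = Daily Demand / Available Hours
Rate = 890 units/day / 16 hours/day
Rate = 55.6 units/hour

55.6 units/hour


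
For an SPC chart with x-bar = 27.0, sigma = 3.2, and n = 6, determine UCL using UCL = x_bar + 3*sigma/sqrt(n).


UCL = 27.0 + 3 * 3.2 / sqrt(6)

30.92


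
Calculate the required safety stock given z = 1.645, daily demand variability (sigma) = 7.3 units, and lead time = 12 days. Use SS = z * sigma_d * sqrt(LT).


Formula: SS = z * sigma_d * sqrt(LT)
sqrt(LT) = sqrt(12) = 3.4641
SS = 1.645 * 7.3 * 3.4641
SS = 41.6 units

41.6 units


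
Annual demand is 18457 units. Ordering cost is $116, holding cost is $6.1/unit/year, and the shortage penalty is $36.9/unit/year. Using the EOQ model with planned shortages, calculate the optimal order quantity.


Formula: EOQ* = sqrt(2DS/H) * sqrt((H+P)/P)
Base EOQ = sqrt(2*18457*116/6.1) = 837.84 units
Correction = sqrt((6.1+36.9)/36.9) = 1.0795
EOQ* = 837.84 * 1.0795 = 904.4 units

904.4 units


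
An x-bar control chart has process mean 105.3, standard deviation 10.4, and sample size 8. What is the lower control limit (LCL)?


LCL = 105.3 - 3 * 10.4 / sqrt(8)

94.27


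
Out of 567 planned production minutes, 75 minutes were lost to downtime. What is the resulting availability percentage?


Formula: Availability = (Planned Time - Downtime) / Planned Time * 100
Uptime = 567 - 75 = 492 min
Availability = 492 / 567 * 100 = 86.8%

86.8%


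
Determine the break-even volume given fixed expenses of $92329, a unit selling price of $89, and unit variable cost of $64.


Formula: BEQ = Fixed Costs / (Price - Variable Cost)
Contribution margin = $89 - $64 = $25/unit
BEQ = ceil($92329 / $25/unit) = ceil(3693.16) = 3694 units

3694 units


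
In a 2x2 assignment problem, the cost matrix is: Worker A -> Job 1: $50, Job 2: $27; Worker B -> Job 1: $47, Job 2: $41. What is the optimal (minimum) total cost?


Option 1: A->1 + B->2 = $50 + $41 = $91
Option 2: A->2 + B->1 = $27 + $47 = $74
Min cost = min($91, $74) = $74

$74


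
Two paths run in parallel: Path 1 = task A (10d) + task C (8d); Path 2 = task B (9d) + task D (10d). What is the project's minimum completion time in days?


Path 1 = 10 + 8 = 18 days
Path 2 = 9 + 10 = 19 days
Duration = max(18, 19) = 19 days

19 days


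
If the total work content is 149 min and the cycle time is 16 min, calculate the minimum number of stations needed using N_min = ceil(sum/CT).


Formula: N_min = ceil(Sum of Task Times / Cycle Time)
N_min = ceil(149 min / 16 min) = ceil(9.3125)
N_min = 10 stations

10


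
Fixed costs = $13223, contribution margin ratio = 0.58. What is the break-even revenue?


Formula: BER = Fixed Costs / Contribution Margin Ratio
BER = $13223 / 0.58
BER = $22798.28 (to the nearest cent)

$22798.28


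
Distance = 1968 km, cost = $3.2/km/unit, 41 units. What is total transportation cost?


TC = dist * cost * units = 1968 * 3.2 * 41 = $258201.60

$258201.60


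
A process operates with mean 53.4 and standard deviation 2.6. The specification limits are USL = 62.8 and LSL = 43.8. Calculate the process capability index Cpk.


Cpu = (62.8 - 53.4) / (3 * 2.6) = 1.21
Cpl = (53.4 - 43.8) / (3 * 2.6) = 1.23
Cpk = min(1.21, 1.23) = 1.21

1.21


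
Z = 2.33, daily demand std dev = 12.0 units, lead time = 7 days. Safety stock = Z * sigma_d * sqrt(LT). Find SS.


Formula: SS = z * sigma_d * sqrt(LT)
sqrt(LT) = sqrt(7) = 2.6458
SS = 2.33 * 12.0 * 2.6458
SS = 74.0 units

74.0 units


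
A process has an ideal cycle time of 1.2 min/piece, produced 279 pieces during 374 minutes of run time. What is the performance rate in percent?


Formula: Performance = (Ideal CT * Total Count) / Run Time * 100
Ideal output time = 1.2 * 279 = 334.8 min
Performance = 334.8 / 374 * 100 = 89.5%

89.5%


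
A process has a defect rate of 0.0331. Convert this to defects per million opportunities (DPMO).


DPMO = defect_rate * 1000000 = 0.0331 * 1000000

33100


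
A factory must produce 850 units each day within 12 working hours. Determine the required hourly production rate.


Formula: Production Rate = Daily Demand / Available Hours
Rate = 850 units/day / 12 hours/day
Rate = 70.8 units/hour

70.8 units/hour


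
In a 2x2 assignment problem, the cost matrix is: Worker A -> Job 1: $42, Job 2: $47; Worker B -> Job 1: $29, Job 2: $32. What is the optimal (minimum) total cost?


Option 1: A->1 + B->2 = $42 + $32 = $74
Option 2: A->2 + B->1 = $47 + $29 = $76
Min cost = min($74, $76) = $74

$74


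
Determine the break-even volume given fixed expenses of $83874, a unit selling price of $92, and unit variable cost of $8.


Formula: BEQ = Fixed Costs / (Price - Variable Cost)
Contribution margin = $92 - $8 = $84/unit
BEQ = ceil($83874 / $84/unit) = ceil(998.5) = 999 units

999 units


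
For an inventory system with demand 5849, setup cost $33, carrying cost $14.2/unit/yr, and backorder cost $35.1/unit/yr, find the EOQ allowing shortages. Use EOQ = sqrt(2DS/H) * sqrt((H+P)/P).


Formula: EOQ* = sqrt(2DS/H) * sqrt((H+P)/P)
Base EOQ = sqrt(2*5849*33/14.2) = 164.88 units
Correction = sqrt((14.2+35.1)/35.1) = 1.18514
EOQ* = 164.88 * 1.18514 = 195.4 units

195.4 units


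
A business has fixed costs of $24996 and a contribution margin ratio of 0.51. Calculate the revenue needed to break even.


Formula: BER = Fixed Costs / Contribution Margin Ratio
BER = $24996 / 0.51
BER = $49011.76 (to the nearest cent)

$49011.76


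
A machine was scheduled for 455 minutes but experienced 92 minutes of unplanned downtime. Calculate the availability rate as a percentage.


Formula: Availability = (Planned Time - Downtime) / Planned Time * 100
Uptime = 455 - 92 = 363 min
Availability = 363 / 455 * 100 = 79.8%

79.8%


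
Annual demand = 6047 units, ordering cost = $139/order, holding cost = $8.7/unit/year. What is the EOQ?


Formula: EOQ = sqrt(2 * D * S / H)
Numerator: 2 * 6047 * 139 = 1681066
2DS/H = 1681066 / 8.7 = 193226.0
EOQ = sqrt(193226.0) = 439.6 units

439.6 units


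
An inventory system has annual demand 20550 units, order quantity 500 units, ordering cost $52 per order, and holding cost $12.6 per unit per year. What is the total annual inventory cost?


TC = 20550/500 * 52 + 500/2 * 12.6

$5287.20


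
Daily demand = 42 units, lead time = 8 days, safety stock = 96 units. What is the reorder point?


Formula: ROP = (Daily Demand * Lead Time) + Safety Stock
Demand during lead time = 42 * 8 = 336 units
ROP = 336 + 96 = 432 units

432 units


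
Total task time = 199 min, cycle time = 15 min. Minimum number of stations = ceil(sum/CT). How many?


Formula: N_min = ceil(Sum of Task Times / Cycle Time)
N_min = ceil(199 min / 15 min) = ceil(13.2667)
N_min = 14 stations

14


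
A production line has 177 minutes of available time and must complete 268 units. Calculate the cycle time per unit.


Formula: CT = Available Time / Number of Units
CT = 177 min / 268 units
CT = 0.66 min/unit

0.66 min/unit


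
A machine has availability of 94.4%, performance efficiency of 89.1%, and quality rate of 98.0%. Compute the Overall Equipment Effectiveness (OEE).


Formula: OEE = Availability * Performance * Quality / 10000
A * P = 94.4% * 89.1% / 100 = 84.11%
OEE = 84.11% * 98.0% / 100 = 82.4%

82.4%


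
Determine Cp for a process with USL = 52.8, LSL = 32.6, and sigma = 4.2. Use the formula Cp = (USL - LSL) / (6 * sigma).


Cp = (52.8 - 32.6) / (6 * 4.2)

0.8


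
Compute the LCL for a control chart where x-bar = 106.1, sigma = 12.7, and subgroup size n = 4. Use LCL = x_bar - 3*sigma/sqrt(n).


LCL = 106.1 - 3 * 12.7 / sqrt(4)

87.05


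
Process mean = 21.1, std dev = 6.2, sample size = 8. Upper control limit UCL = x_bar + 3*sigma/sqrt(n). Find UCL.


UCL = 21.1 + 3 * 6.2 / sqrt(8)

27.68


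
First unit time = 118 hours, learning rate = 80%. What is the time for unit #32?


Formula: T_n = T_1 * (learning_rate)^(log2(n)) where learning_rate = rate/100
Doublings = log2(32) = 5
T_n = 118 * 0.8^5
T_n = 118 * 0.3277 = 38.7 hours

38.7 hours


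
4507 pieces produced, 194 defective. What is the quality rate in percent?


Formula: Quality Rate = Good Pieces / Total Pieces * 100
Good pieces = 4507 - 194 = 4313
QR = 4313 / 4507 * 100 = 95.7%

95.7%


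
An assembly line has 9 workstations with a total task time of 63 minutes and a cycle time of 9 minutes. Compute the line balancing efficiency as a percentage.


Formula: Efficiency = Sum of Task Times / (N_stations * CT) * 100
Total station capacity = 9 stations * 9 min = 81 min
Efficiency = 63 / 81 * 100 = 77.8%

77.8%


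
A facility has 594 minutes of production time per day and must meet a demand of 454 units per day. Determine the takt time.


Formula: Takt Time = Available Production Time / Customer Demand
Takt = 594 min/day / 454 units/day
Takt = 1.31 min/unit

1.31 min/unit


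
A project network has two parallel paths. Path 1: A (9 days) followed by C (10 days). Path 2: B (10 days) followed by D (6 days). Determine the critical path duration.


Path 1 = 9 + 10 = 19 days
Path 2 = 10 + 6 = 16 days
Duration = max(19, 16) = 19 days

19 days


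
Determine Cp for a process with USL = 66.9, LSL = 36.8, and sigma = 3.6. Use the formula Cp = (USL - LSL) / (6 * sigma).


Cp = (66.9 - 36.8) / (6 * 3.6)

1.39


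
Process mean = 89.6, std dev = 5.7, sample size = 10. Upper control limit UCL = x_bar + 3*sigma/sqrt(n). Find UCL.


UCL = 89.6 + 3 * 5.7 / sqrt(10)

95.01


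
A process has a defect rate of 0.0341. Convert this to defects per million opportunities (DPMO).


DPMO = defect_rate * 1000000 = 0.0341 * 1000000

34100


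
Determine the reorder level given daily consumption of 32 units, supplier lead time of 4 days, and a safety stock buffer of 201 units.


Formula: ROP = (Daily Demand * Lead Time) + Safety Stock
Demand during lead time = 32 * 4 = 128 units
ROP = 128 + 201 = 329 units

329 units


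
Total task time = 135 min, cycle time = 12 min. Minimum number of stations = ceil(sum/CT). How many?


Formula: N_min = ceil(Sum of Task Times / Cycle Time)
N_min = ceil(135 min / 12 min) = ceil(11.25)
N_min = 12 stations

12


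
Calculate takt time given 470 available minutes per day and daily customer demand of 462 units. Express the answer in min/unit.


Formula: Takt Time = Available Production Time / Customer Demand
Takt = 470 min/day / 462 units/day
Takt = 1.02 min/unit

1.02 min/unit


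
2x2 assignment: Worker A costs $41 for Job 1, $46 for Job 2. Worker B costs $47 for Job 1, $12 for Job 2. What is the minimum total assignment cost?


Option 1: A->1 + B->2 = $41 + $12 = $53
Option 2: A->2 + B->1 = $46 + $47 = $93
Min cost = min($53, $93) = $53

$53


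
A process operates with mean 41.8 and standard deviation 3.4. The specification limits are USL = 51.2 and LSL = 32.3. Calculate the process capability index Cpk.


Cpu = (51.2 - 41.8) / (3 * 3.4) = 0.92
Cpl = (41.8 - 32.3) / (3 * 3.4) = 0.93
Cpk = min(0.92, 0.93) = 0.92

0.92


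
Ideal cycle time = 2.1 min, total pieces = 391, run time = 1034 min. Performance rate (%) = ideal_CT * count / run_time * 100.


Formula: Performance = (Ideal CT * Total Count) / Run Time * 100
Ideal output time = 2.1 * 391 = 821.1 min
Performance = 821.1 / 1034 * 100 = 79.4%

79.4%


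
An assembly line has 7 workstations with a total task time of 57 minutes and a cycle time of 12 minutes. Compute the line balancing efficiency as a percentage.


Formula: Efficiency = Sum of Task Times / (N_stations * CT) * 100
Total station capacity = 7 stations * 12 min = 84 min
Efficiency = 57 / 84 * 100 = 67.9%

67.9%


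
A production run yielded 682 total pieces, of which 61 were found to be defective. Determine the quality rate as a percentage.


Formula: Quality Rate = Good Pieces / Total Pieces * 100
Good pieces = 682 - 61 = 621
QR = 621 / 682 * 100 = 91.1%

91.1%


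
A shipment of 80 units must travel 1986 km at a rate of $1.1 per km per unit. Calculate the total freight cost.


TC = dist * cost * units = 1986 * 1.1 * 80 = $174768.00

$174768.00


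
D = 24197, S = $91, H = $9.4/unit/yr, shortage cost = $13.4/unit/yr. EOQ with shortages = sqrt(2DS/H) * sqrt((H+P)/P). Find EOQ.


Formula: EOQ* = sqrt(2DS/H) * sqrt((H+P)/P)
Base EOQ = sqrt(2*24197*91/9.4) = 684.47 units
Correction = sqrt((9.4+13.4)/13.4) = 1.30441
EOQ* = 684.47 * 1.30441 = 892.8 units

892.8 units


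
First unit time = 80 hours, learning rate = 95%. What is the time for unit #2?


Formula: T_n = T_1 * (learning_rate)^(log2(n)) where learning_rate = rate/100
Doublings = log2(2) = 1
T_n = 80 * 0.95^1
T_n = 80 * 0.95 = 76.0 hours

76.0 hours


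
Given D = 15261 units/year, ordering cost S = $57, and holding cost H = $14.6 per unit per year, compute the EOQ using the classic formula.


Formula: EOQ = sqrt(2 * D * S / H)
Numerator: 2 * 15261 * 57 = 1739754
2DS/H = 1739754 / 14.6 = 119161.2
EOQ = sqrt(119161.2) = 345.2 units

345.2 units


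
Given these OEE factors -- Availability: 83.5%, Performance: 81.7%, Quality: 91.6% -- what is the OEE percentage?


Formula: OEE = Availability * Performance * Quality / 10000
A * P = 83.5% * 81.7% / 100 = 68.22%
OEE = 68.22% * 91.6% / 100 = 62.5%

62.5%


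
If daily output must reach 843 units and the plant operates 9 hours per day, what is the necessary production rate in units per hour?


Formula: Production Rate = Daily Demand / Available Hours
Rate = 843 units/day / 9 hours/day
Rate = 93.7 units/hour

93.7 units/hour


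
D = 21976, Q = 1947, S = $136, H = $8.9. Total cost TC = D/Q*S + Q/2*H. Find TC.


TC = 21976/1947 * 136 + 1947/2 * 8.9

$10199.20


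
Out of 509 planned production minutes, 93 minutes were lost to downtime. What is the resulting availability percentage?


Formula: Availability = (Planned Time - Downtime) / Planned Time * 100
Uptime = 509 - 93 = 416 min
Availability = 416 / 509 * 100 = 81.7%

81.7%


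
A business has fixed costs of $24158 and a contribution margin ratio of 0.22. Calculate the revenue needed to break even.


Formula: BER = Fixed Costs / Contribution Margin Ratio
BER = $24158 / 0.22
BER = $109809.09 (to the nearest cent)

$109809.09


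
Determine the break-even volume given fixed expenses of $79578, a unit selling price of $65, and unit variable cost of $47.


Formula: BEQ = Fixed Costs / (Price - Variable Cost)
Contribution margin = $65 - $47 = $18/unit
BEQ = ceil($79578 / $18/unit) = ceil(4421.0) = 4421 units

4421 units


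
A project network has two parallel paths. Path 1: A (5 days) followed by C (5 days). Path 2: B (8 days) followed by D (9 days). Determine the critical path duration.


Path 1 = 5 + 5 = 10 days
Path 2 = 8 + 9 = 17 days
Duration = max(10, 17) = 17 days

17 days


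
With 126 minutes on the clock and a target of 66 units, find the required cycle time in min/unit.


Formula: CT = Available Time / Number of Units
CT = 126 min / 66 units
CT = 1.91 min/unit

1.91 min/unit


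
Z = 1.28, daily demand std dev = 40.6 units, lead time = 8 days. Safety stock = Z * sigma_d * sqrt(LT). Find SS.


Formula: SS = z * sigma_d * sqrt(LT)
sqrt(LT) = sqrt(8) = 2.8284
SS = 1.28 * 40.6 * 2.8284
SS = 147.0 units

147.0 units


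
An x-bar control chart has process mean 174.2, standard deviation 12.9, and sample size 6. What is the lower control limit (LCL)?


LCL = 174.2 - 3 * 12.9 / sqrt(6)

158.4


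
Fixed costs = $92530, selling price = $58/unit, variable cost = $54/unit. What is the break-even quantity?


Formula: BEQ = Fixed Costs / (Price - Variable Cost)
Contribution margin = $58 - $54 = $4/unit
BEQ = ceil($92530 / $4/unit) = ceil(23132.5) = 23133 units

23133 units


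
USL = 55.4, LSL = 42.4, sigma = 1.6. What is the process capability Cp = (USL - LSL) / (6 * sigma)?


Cp = (55.4 - 42.4) / (6 * 1.6)

1.35


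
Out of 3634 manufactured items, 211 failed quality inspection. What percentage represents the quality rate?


Formula: Quality Rate = Good Pieces / Total Pieces * 100
Good pieces = 3634 - 211 = 3423
QR = 3423 / 3634 * 100 = 94.2%

94.2%


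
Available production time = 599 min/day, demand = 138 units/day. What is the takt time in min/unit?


Formula: Takt Time = Available Production Time / Customer Demand
Takt = 599 min/day / 138 units/day
Takt = 4.34 min/unit

4.34 min/unit


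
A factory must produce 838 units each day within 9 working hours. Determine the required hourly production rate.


Formula: Production Rate = Daily Demand / Available Hours
Rate = 838 units/day / 9 hours/day
Rate = 93.1 units/hour

93.1 units/hour


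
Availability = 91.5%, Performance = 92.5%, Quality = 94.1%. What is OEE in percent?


Formula: OEE = Availability * Performance * Quality / 10000
A * P = 91.5% * 92.5% / 100 = 84.64%
OEE = 84.64% * 94.1% / 100 = 79.6%

79.6%


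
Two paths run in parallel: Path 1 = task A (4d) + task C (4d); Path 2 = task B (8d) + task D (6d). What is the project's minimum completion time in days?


Path 1 = 4 + 4 = 8 days
Path 2 = 8 + 6 = 14 days
Duration = max(8, 14) = 14 days

14 days


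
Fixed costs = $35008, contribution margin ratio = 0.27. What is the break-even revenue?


Formula: BER = Fixed Costs / Contribution Margin Ratio
BER = $35008 / 0.27
BER = $129659.26 (to the nearest cent)

$129659.26


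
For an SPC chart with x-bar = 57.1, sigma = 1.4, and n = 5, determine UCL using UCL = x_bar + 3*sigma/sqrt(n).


UCL = 57.1 + 3 * 1.4 / sqrt(5)

58.98


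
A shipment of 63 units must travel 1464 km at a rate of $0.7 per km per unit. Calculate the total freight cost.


TC = dist * cost * units = 1464 * 0.7 * 63 = $64562.40

$64562.40


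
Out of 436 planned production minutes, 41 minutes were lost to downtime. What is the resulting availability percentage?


Formula: Availability = (Planned Time - Downtime) / Planned Time * 100
Uptime = 436 - 41 = 395 min
Availability = 395 / 436 * 100 = 90.6%

90.6%


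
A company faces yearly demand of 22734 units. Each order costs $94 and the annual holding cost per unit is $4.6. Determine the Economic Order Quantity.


Formula: EOQ = sqrt(2 * D * S / H)
Numerator: 2 * 22734 * 94 = 4273992
2DS/H = 4273992 / 4.6 = 929128.7
EOQ = sqrt(929128.7) = 963.9 units

963.9 units


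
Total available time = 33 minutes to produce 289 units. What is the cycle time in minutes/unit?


Formula: CT = Available Time / Number of Units
CT = 33 min / 289 units
CT = 0.11 min/unit

0.11 min/unit


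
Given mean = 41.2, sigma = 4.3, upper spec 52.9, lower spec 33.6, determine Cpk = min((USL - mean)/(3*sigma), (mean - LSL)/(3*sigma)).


Cpu = (52.9 - 41.2) / (3 * 4.3) = 0.91
Cpl = (41.2 - 33.6) / (3 * 4.3) = 0.59
Cpk = min(0.91, 0.59) = 0.59

0.59


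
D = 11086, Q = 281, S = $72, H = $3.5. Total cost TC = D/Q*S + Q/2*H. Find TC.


TC = 11086/281 * 72 + 281/2 * 3.5

$3332.29


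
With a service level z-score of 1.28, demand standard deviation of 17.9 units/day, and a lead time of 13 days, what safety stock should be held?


Formula: SS = z * sigma_d * sqrt(LT)
sqrt(LT) = sqrt(13) = 3.6056
SS = 1.28 * 17.9 * 3.6056
SS = 82.6 units

82.6 units


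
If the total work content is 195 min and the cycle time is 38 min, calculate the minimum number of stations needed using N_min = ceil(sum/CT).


Formula: N_min = ceil(Sum of Task Times / Cycle Time)
N_min = ceil(195 min / 38 min) = ceil(5.1316)
N_min = 6 stations

6


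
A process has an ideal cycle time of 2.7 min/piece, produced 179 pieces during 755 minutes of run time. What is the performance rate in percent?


Formula: Performance = (Ideal CT * Total Count) / Run Time * 100
Ideal output time = 2.7 * 179 = 483.3 min
Performance = 483.3 / 755 * 100 = 64.0%

64.0%


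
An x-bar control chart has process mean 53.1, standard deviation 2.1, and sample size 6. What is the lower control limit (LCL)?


LCL = 53.1 - 3 * 2.1 / sqrt(6)

50.53


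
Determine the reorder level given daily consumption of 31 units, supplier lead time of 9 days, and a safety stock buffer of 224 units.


Formula: ROP = (Daily Demand * Lead Time) + Safety Stock
Demand during lead time = 31 * 9 = 279 units
ROP = 279 + 224 = 503 units

503 units


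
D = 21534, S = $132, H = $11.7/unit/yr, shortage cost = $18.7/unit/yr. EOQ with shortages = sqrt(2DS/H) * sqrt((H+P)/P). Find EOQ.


Formula: EOQ* = sqrt(2DS/H) * sqrt((H+P)/P)
Base EOQ = sqrt(2*21534*132/11.7) = 697.06 units
Correction = sqrt((11.7+18.7)/18.7) = 1.27502
EOQ* = 697.06 * 1.27502 = 888.8 units

888.8 units


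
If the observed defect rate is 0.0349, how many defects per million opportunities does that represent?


DPMO = defect_rate * 1000000 = 0.0349 * 1000000

34900


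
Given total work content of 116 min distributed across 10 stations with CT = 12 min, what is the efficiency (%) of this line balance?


Formula: Efficiency = Sum of Task Times / (N_stations * CT) * 100
Total station capacity = 10 stations * 12 min = 120 min
Efficiency = 116 / 120 * 100 = 96.7%

96.7%


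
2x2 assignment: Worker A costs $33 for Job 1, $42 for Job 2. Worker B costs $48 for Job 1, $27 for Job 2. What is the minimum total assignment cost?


Option 1: A->1 + B->2 = $33 + $27 = $60
Option 2: A->2 + B->1 = $42 + $48 = $90
Min cost = min($60, $90) = $60

$60


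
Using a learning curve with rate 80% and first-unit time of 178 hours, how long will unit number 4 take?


Formula: T_n = T_1 * (learning_rate)^(log2(n)) where learning_rate = rate/100
Doublings = log2(4) = 2
T_n = 178 * 0.8^2
T_n = 178 * 0.64 = 113.9 hours

113.9 hours


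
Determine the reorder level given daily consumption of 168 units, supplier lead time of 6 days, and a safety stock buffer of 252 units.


Formula: ROP = (Daily Demand * Lead Time) + Safety Stock
Demand during lead time = 168 * 6 = 1008 units
ROP = 1008 + 252 = 1260 units

1260 units


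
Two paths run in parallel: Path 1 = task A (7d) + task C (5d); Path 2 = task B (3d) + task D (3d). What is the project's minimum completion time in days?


Path 1 = 7 + 5 = 12 days
Path 2 = 3 + 3 = 6 days
Duration = max(12, 6) = 12 days

12 days


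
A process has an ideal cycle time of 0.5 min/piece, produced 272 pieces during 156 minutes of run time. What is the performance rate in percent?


Formula: Performance = (Ideal CT * Total Count) / Run Time * 100
Ideal output time = 0.5 * 272 = 136.0 min
Performance = 136.0 / 156 * 100 = 87.2%

87.2%


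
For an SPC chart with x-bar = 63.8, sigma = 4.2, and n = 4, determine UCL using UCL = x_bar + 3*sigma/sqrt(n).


UCL = 63.8 + 3 * 4.2 / sqrt(4)

70.1


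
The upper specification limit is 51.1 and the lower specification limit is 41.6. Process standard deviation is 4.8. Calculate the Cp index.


Cp = (51.1 - 41.6) / (6 * 4.8)

0.33


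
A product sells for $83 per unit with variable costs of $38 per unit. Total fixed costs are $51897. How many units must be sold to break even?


Formula: BEQ = Fixed Costs / (Price - Variable Cost)
Contribution margin = $83 - $38 = $45/unit
BEQ = ceil($51897 / $45/unit) = ceil(1153.27) = 1154 units

1154 units


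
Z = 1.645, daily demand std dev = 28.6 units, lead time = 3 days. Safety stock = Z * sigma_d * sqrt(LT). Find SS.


Formula: SS = z * sigma_d * sqrt(LT)
sqrt(LT) = sqrt(3) = 1.7321
SS = 1.645 * 28.6 * 1.7321
SS = 81.5 units

81.5 units


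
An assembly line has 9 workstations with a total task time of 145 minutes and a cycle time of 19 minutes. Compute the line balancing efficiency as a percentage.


Formula: Efficiency = Sum of Task Times / (N_stations * CT) * 100
Total station capacity = 9 stations * 19 min = 171 min
Efficiency = 145 / 171 * 100 = 84.8%

84.8%


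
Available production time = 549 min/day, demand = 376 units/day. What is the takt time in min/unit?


Formula: Takt Time = Available Production Time / Customer Demand
Takt = 549 min/day / 376 units/day
Takt = 1.46 min/unit

1.46 min/unit


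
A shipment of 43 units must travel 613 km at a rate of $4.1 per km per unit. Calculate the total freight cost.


TC = dist * cost * units = 613 * 4.1 * 43 = $108071.90

$108071.90


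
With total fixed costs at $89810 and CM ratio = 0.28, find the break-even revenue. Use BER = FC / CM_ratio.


Formula: BER = Fixed Costs / Contribution Margin Ratio
BER = $89810 / 0.28
BER = $320750.00 (to the nearest cent)

$320750.00


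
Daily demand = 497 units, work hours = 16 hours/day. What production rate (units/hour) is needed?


Formula: Production Rate = Daily Demand / Available Hours
Rate = 497 units/day / 16 hours/day
Rate = 31.1 units/hour

31.1 units/hour


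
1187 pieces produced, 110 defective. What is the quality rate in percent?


Formula: Quality Rate = Good Pieces / Total Pieces * 100
Good pieces = 1187 - 110 = 1077
QR = 1077 / 1187 * 100 = 90.7%

90.7%


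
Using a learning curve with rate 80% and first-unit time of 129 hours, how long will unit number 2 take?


Formula: T_n = T_1 * (learning_rate)^(log2(n)) where learning_rate = rate/100
Doublings = log2(2) = 1
T_n = 129 * 0.8^1
T_n = 129 * 0.8 = 103.2 hours

103.2 hours


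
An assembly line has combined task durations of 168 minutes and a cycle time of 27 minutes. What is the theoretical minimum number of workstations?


Formula: N_min = ceil(Sum of Task Times / Cycle Time)
N_min = ceil(168 min / 27 min) = ceil(6.2222)
N_min = 7 stations

7


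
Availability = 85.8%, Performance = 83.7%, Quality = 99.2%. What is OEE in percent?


Formula: OEE = Availability * Performance * Quality / 10000
A * P = 85.8% * 83.7% / 100 = 71.81%
OEE = 71.81% * 99.2% / 100 = 71.2%

71.2%


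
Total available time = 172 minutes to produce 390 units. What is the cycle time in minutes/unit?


Formula: CT = Available Time / Number of Units
CT = 172 min / 390 units
CT = 0.44 min/unit

0.44 min/unit


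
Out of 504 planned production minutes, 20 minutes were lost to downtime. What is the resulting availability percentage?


Formula: Availability = (Planned Time - Downtime) / Planned Time * 100
Uptime = 504 - 20 = 484 min
Availability = 484 / 504 * 100 = 96.0%

96.0%


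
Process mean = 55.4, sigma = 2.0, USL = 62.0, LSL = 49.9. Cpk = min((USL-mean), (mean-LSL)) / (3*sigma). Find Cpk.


Cpu = (62.0 - 55.4) / (3 * 2.0) = 1.1
Cpl = (55.4 - 49.9) / (3 * 2.0) = 0.92
Cpk = min(1.1, 0.92) = 0.92

0.92


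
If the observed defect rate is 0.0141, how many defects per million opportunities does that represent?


DPMO = defect_rate * 1000000 = 0.0141 * 1000000

14100


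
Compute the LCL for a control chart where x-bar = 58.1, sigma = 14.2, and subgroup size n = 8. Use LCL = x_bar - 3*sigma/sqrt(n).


LCL = 58.1 - 3 * 14.2 / sqrt(8)

43.04
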